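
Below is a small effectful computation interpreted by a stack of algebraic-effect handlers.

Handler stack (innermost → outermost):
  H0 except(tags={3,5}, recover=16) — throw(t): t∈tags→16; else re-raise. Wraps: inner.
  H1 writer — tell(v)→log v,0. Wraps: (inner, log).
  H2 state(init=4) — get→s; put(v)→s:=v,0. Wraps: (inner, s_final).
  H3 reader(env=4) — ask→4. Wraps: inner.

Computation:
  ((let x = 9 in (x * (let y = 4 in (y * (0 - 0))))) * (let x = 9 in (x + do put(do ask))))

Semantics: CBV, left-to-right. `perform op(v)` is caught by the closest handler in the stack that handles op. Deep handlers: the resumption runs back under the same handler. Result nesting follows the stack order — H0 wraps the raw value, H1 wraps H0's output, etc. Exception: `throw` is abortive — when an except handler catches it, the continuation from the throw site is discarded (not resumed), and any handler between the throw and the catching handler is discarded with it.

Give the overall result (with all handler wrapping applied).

Evaluation trace:
ask @ H3 ⇒ 4
put(4) @ H2 ⇒ s:=4
H0 returns 0
H1 returns (0, ())
H2 returns ((0, ()), 4)
H3 returns ((0, ()), 4)
= ((0, ()), 4)

Answer: ((0, ()), 4)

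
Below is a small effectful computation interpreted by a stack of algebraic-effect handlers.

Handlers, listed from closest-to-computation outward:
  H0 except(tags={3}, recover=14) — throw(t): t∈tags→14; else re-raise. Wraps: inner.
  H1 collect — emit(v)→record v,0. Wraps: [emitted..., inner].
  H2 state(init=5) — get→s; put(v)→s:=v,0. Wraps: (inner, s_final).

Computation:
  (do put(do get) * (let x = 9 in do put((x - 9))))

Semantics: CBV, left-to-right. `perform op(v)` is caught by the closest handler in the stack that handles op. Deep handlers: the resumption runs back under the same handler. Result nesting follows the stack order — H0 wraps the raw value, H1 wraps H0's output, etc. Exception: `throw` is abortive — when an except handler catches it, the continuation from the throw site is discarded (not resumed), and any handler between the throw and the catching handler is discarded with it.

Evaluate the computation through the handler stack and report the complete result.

Working:
get @ H2 ⇒ 5
put(5) @ H2 ⇒ s:=5
put(0) @ H2 ⇒ s:=0
H0 returns 0
H1 returns [0]
H2 returns ([0], 0)
= ([0], 0)

Answer: ([0], 0)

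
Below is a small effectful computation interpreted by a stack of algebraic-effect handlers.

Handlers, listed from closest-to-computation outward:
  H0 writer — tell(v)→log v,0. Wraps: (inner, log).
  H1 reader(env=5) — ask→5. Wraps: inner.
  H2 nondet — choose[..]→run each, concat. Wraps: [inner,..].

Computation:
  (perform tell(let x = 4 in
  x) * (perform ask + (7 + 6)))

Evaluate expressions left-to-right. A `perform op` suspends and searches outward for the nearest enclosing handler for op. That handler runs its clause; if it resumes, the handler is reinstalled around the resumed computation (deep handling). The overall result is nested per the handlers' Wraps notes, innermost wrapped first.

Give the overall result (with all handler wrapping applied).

Answer: [(0, (4))]

Working:
tell(4) @ H0 ⇒ log+=4
ask @ H1 ⇒ 5
H0 returns (0, (4))
H1 returns (0, (4))
H2 returns [(0, (4))]
= [(0, (4))]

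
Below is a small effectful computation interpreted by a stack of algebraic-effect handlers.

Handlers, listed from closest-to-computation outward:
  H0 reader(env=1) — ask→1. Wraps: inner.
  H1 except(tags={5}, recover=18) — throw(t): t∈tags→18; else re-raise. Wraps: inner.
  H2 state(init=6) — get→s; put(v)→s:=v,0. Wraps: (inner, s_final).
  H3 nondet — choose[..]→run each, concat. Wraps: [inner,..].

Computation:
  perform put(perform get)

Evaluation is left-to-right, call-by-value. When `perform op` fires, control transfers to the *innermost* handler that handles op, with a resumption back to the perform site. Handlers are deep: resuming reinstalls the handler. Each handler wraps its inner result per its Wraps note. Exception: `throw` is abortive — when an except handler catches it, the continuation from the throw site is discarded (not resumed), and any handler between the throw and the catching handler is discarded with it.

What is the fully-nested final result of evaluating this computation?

Evaluation trace:
get @ H2 ⇒ 6
put(6) @ H2 ⇒ s:=6
H0 returns 0
H1 returns 0
H2 returns (0, 6)
H3 returns [(0, 6)]
= [(0, 6)]

Answer: [(0, 6)]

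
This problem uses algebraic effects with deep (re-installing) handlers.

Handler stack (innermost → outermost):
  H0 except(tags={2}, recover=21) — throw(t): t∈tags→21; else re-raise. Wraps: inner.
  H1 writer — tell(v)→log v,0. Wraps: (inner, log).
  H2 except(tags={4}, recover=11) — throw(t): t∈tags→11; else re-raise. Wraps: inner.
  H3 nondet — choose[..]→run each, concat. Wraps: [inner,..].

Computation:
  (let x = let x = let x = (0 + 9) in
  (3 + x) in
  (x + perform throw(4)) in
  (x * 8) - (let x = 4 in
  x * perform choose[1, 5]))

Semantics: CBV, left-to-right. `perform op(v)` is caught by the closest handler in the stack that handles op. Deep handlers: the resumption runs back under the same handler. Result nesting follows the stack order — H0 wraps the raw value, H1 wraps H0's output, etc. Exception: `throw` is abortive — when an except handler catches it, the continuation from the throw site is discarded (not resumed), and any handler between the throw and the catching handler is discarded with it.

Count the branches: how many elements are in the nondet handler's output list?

Step-by-step:
throw(4) @ H0 re-raised
throw(4) @ H2 caught ⇒ 11
H3 returns [11]
= [11]

Answer: 1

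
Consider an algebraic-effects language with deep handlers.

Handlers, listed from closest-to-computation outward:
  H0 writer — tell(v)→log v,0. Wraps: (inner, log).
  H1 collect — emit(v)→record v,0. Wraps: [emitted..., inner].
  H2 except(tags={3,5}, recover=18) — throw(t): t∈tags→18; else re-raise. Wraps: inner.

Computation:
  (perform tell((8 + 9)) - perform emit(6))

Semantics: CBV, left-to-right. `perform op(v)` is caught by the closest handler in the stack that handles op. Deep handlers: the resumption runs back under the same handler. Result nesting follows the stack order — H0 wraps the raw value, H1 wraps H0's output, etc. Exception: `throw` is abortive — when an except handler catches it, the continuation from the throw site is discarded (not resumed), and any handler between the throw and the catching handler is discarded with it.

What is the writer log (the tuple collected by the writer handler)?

Step-by-step:
tell(17) @ H0 ⇒ log+=17
emit(6) @ H1 ⇒ out+=6
H0 returns (0, (17))
H1 returns [6, (0, (17))]
H2 returns [6, (0, (17))]
= [6, (0, (17))]

Answer: (17)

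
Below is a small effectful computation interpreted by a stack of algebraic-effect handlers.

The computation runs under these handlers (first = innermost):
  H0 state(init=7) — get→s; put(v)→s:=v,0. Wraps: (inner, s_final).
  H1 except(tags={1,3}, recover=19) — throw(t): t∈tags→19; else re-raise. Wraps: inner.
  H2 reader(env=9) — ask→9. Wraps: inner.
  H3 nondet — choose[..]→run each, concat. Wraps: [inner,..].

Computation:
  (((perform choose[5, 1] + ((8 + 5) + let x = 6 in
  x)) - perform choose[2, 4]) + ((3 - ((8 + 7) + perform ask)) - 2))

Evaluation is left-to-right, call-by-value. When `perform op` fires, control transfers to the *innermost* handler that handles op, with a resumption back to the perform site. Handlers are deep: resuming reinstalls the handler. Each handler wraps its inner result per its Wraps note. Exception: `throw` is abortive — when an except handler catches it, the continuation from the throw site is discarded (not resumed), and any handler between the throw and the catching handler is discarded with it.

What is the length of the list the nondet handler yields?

Working:
choose[5, 1] @ H3
  branch[0] choose=5:
    choose[2, 4] @ H3
      branch[0] choose=2:
        ask @ H2 ⇒ 9
        H0 returns (-1, 7)
        H1 returns (-1, 7)
        H2 returns (-1, 7)
        H3 returns [(-1, 7)]
      branch[1] choose=4:
        ask @ H2 ⇒ 9
        H0 returns (-3, 7)
        H1 returns (-3, 7)
        H2 returns (-3, 7)
        H3 returns [(-3, 7)]
  branch[1] choose=1:
    choose[2, 4] @ H3
      branch[0] choose=2:
        ask @ H2 ⇒ 9
        H0 returns (-5, 7)
        H1 returns (-5, 7)
        H2 returns (-5, 7)
        H3 returns [(-5, 7)]
      branch[1] choose=4:
        ask @ H2 ⇒ 9
        H0 returns (-7, 7)
        H1 returns (-7, 7)
        H2 returns (-7, 7)
        H3 returns [(-7, 7)]
= [(-1, 7), (-3, 7), (-5, 7), (-7, 7)]

Answer: 4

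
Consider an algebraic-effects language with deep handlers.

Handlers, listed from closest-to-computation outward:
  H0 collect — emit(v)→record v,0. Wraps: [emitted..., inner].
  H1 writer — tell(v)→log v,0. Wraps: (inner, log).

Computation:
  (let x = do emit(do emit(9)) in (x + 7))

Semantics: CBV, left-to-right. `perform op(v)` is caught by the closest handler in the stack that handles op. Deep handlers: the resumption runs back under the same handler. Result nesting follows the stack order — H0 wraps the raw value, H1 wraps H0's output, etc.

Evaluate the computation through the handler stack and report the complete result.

Step-by-step:
emit(9) @ H0 ⇒ out+=9
emit(0) @ H0 ⇒ out+=0
H0 returns [9, 0, 7]
H1 returns ([9, 0, 7], ())
= ([9, 0, 7], ())

Answer: ([9, 0, 7], ())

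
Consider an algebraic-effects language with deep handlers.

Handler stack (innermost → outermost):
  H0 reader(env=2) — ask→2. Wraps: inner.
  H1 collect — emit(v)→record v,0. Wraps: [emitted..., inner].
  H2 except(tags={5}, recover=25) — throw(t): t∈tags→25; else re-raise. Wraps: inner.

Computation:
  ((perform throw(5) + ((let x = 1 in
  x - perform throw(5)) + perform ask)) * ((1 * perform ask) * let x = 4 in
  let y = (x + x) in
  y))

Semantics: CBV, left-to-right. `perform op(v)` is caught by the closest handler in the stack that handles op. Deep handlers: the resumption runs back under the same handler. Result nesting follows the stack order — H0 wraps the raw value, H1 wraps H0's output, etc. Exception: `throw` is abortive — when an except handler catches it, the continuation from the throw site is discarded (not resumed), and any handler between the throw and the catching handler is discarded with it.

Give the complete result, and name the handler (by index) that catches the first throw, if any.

Answer: 25 ; first throw caught by: H2

Working:
throw(5) @ H2 caught ⇒ 25
= 25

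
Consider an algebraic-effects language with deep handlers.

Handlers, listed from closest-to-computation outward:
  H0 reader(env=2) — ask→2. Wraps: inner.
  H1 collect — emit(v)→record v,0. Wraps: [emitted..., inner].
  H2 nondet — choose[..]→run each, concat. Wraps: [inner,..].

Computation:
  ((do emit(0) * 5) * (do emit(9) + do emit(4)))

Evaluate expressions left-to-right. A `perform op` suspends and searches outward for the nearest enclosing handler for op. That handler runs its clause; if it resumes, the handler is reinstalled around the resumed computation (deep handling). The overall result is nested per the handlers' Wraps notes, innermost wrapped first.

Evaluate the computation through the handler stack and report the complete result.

Answer: [[0, 9, 4, 0]]

Evaluation trace:
emit(0) @ H1 ⇒ out+=0
emit(9) @ H1 ⇒ out+=9
emit(4) @ H1 ⇒ out+=4
H0 returns 0
H1 returns [0, 9, 4, 0]
H2 returns [[0, 9, 4, 0]]
= [[0, 9, 4, 0]]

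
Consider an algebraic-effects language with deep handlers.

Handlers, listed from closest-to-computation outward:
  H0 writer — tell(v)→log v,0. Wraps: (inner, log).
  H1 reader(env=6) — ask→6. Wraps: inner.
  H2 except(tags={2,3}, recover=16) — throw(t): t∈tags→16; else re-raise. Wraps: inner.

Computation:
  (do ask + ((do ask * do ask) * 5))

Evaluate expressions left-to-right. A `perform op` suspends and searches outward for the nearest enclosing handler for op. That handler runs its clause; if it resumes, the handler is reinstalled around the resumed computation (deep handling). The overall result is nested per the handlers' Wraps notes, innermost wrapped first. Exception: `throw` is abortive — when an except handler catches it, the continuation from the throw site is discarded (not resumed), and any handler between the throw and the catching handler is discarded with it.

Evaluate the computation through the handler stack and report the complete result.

Answer: (186, ())

Evaluation trace:
ask @ H1 ⇒ 6
ask @ H1 ⇒ 6
ask @ H1 ⇒ 6
H0 returns (186, ())
H1 returns (186, ())
H2 returns (186, ())
= (186, ())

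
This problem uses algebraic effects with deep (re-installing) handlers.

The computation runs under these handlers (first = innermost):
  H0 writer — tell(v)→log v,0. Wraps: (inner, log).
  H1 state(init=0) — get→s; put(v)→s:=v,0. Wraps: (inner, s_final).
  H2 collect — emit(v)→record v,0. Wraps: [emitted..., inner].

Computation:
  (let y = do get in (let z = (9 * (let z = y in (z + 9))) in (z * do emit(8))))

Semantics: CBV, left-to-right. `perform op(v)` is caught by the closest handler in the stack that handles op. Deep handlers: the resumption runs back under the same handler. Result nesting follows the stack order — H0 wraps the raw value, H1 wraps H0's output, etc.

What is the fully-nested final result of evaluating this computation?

Evaluation trace:
get @ H1 ⇒ 0
emit(8) @ H2 ⇒ out+=8
H0 returns (0, ())
H1 returns ((0, ()), 0)
H2 returns [8, ((0, ()), 0)]
= [8, ((0, ()), 0)]

Answer: [8, ((0, ()), 0)]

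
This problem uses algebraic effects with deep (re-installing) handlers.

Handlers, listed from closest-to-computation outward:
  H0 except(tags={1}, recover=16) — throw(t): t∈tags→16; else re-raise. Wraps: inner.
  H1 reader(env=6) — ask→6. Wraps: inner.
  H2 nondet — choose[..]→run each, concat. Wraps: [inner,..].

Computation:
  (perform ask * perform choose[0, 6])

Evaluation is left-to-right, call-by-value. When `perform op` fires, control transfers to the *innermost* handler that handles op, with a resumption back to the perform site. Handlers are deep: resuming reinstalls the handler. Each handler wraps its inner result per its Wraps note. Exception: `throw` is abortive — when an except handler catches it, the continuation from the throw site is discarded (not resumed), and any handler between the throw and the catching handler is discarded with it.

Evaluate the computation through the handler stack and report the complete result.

Answer: [0, 36]

Evaluation trace:
ask @ H1 ⇒ 6
choose[0, 6] @ H2
  branch[0] choose=0:
    H0 returns 0
    H1 returns 0
    H2 returns [0]
  branch[1] choose=6:
    H0 returns 36
    H1 returns 36
    H2 returns [36]
= [0, 36]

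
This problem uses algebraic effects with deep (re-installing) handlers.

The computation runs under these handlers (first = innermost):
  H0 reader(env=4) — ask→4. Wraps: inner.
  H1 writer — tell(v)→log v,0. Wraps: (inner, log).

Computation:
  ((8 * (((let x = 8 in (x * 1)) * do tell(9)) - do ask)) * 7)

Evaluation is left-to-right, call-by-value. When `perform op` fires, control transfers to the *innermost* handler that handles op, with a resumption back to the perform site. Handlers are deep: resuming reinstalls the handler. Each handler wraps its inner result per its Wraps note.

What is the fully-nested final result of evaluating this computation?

Working:
tell(9) @ H1 ⇒ log+=9
ask @ H0 ⇒ 4
H0 returns -224
H1 returns (-224, (9))
= (-224, (9))

Answer: (-224, (9))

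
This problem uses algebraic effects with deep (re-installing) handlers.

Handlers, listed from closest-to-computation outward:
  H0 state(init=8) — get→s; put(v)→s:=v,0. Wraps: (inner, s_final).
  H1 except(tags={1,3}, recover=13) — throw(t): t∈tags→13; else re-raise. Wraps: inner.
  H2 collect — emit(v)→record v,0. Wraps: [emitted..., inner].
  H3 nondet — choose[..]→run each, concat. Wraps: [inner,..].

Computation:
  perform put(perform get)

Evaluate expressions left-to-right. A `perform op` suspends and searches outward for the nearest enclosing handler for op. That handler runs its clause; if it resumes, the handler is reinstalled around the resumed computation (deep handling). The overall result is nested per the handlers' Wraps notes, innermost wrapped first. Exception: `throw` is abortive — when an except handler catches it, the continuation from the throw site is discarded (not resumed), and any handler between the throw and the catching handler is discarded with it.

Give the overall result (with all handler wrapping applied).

Step-by-step:
get @ H0 ⇒ 8
put(8) @ H0 ⇒ s:=8
H0 returns (0, 8)
H1 returns (0, 8)
H2 returns [(0, 8)]
H3 returns [[(0, 8)]]
= [[(0, 8)]]

Answer: [[(0, 8)]]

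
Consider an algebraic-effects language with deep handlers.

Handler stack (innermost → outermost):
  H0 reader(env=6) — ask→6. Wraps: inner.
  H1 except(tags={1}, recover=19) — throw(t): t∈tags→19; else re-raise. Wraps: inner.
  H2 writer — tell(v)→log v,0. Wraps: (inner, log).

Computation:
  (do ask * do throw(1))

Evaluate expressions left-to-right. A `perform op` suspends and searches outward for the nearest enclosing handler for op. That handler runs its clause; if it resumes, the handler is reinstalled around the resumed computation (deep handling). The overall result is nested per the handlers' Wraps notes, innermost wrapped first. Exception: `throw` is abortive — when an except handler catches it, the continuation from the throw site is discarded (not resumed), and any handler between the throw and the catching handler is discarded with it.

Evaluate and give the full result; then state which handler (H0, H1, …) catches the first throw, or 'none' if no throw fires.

Evaluation trace:
ask @ H0 ⇒ 6
throw(1) @ H1 caught ⇒ 19
H2 returns (19, ())
= (19, ())

Answer: (19, ()) ; first throw caught by: H1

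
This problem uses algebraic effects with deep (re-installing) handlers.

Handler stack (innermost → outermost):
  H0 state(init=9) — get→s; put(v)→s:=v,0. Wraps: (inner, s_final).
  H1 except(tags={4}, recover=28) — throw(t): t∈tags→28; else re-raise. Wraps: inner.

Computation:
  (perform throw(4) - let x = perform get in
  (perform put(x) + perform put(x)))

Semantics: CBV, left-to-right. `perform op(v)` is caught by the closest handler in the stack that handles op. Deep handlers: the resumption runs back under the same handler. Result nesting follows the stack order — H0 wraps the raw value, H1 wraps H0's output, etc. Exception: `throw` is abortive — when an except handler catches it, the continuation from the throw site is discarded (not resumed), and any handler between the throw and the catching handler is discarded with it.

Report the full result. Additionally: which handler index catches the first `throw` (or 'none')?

Step-by-step:
throw(4) @ H1 caught ⇒ 28
= 28

Answer: 28 ; first throw caught by: H1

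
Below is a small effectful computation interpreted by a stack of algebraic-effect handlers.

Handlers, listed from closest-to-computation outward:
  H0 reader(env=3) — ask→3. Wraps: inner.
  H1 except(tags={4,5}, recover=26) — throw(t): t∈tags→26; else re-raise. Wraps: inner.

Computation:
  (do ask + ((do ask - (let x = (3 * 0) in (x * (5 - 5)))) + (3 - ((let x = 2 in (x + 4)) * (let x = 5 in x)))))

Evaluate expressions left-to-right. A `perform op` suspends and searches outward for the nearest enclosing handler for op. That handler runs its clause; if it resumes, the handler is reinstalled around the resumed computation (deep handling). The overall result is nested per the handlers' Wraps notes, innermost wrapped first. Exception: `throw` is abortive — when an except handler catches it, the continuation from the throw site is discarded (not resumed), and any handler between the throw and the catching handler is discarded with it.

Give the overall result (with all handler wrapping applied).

Answer: -21

Step-by-step:
ask @ H0 ⇒ 3
ask @ H0 ⇒ 3
H0 returns -21
H1 returns -21
= -21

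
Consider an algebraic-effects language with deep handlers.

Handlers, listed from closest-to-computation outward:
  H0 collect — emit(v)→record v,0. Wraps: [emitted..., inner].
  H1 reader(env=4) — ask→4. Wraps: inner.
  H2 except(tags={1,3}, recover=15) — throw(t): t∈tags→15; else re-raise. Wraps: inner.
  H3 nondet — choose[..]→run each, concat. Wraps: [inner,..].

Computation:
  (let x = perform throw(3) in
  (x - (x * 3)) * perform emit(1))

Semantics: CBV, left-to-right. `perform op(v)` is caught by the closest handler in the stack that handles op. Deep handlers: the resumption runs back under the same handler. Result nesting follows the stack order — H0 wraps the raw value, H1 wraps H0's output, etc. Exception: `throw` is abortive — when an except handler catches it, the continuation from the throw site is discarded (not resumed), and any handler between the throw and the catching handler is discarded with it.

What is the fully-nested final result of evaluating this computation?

Answer: [15]

Step-by-step:
throw(3) @ H2 caught ⇒ 15
H3 returns [15]
= [15]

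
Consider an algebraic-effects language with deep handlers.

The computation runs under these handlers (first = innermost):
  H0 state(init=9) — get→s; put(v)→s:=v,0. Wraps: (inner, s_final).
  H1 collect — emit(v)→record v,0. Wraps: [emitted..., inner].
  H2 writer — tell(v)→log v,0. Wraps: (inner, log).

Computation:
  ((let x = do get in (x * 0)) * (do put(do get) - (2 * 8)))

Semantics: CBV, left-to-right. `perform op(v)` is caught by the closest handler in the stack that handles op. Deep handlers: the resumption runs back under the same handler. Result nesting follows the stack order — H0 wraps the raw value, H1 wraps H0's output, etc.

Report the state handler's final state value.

Answer: 9

Step-by-step:
get @ H0 ⇒ 9
get @ H0 ⇒ 9
put(9) @ H0 ⇒ s:=9
H0 returns (0, 9)
H1 returns [(0, 9)]
H2 returns ([(0, 9)], ())
= ([(0, 9)], ())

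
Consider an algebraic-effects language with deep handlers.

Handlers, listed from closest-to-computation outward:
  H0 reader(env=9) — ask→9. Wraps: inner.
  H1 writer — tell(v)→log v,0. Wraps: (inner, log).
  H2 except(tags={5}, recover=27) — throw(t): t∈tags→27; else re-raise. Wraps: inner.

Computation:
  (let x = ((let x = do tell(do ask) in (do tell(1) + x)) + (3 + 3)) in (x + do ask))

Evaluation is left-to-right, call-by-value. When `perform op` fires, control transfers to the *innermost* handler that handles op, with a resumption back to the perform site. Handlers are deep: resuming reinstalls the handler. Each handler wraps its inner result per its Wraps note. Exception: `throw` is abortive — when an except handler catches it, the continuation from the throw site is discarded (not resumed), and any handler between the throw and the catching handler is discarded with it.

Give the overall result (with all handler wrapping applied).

Answer: (15, (9, 1))

Working:
ask @ H0 ⇒ 9
tell(9) @ H1 ⇒ log+=9
tell(1) @ H1 ⇒ log+=1
ask @ H0 ⇒ 9
H0 returns 15
H1 returns (15, (9, 1))
H2 returns (15, (9, 1))
= (15, (9, 1))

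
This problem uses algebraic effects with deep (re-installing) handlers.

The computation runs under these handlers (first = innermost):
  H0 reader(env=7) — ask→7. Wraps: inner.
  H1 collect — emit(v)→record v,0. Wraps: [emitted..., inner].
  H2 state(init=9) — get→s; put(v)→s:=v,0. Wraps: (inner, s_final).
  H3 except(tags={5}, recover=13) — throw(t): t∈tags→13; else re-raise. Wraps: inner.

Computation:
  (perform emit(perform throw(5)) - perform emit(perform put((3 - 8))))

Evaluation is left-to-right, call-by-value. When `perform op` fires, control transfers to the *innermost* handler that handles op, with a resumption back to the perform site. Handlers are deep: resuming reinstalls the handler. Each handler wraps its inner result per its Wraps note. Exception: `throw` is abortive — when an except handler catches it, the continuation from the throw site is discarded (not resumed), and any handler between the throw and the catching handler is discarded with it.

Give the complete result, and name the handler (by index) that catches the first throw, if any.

Working:
throw(5) @ H3 caught ⇒ 13
= 13

Answer: 13 ; first throw caught by: H3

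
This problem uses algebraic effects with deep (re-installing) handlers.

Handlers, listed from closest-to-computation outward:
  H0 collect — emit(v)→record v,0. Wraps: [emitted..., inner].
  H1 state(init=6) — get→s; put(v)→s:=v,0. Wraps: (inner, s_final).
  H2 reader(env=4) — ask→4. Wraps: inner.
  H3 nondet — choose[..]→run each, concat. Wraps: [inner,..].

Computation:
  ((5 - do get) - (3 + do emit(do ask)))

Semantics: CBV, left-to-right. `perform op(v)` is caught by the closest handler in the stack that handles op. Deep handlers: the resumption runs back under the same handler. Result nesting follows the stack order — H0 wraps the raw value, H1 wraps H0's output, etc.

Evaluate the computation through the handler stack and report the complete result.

Answer: [([4, -4], 6)]

Step-by-step:
get @ H1 ⇒ 6
ask @ H2 ⇒ 4
emit(4) @ H0 ⇒ out+=4
H0 returns [4, -4]
H1 returns ([4, -4], 6)
H2 returns ([4, -4], 6)
H3 returns [([4, -4], 6)]
= [([4, -4], 6)]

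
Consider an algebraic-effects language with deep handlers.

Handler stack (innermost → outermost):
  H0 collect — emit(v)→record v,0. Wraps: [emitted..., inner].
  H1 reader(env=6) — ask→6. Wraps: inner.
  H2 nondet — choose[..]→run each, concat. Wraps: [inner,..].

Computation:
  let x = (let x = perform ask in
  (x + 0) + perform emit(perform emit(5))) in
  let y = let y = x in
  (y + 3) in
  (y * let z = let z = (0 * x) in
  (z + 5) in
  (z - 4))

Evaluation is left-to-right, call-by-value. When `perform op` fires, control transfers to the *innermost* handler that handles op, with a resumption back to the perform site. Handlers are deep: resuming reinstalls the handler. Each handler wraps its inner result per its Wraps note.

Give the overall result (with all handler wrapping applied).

Answer: [[5, 0, 9]]

Step-by-step:
ask @ H1 ⇒ 6
emit(5) @ H0 ⇒ out+=5
emit(0) @ H0 ⇒ out+=0
H0 returns [5, 0, 9]
H1 returns [5, 0, 9]
H2 returns [[5, 0, 9]]
= [[5, 0, 9]]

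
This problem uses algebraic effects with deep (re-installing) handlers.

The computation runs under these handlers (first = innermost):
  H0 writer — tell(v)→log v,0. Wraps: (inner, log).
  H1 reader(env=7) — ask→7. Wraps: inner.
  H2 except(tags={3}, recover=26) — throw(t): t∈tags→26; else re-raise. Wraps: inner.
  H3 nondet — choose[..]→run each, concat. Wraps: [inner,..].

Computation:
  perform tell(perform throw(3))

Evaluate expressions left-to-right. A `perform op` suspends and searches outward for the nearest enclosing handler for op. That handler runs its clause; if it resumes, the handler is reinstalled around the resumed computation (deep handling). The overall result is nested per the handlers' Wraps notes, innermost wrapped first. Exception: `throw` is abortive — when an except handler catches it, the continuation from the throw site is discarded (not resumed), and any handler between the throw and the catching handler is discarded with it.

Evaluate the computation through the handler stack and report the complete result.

Answer: [26]

Step-by-step:
throw(3) @ H2 caught ⇒ 26
H3 returns [26]
= [26]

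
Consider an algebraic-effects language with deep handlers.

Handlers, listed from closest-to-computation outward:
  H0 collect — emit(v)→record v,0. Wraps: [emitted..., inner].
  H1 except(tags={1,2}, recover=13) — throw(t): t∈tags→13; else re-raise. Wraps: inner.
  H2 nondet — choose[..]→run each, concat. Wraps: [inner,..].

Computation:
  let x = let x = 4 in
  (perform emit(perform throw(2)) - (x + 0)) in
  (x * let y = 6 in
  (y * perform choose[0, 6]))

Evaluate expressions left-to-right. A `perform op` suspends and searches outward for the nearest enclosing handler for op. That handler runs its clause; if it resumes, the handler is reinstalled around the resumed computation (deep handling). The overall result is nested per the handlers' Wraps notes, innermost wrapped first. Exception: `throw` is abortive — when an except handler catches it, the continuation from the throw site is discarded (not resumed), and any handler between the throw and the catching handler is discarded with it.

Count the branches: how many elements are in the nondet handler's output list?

Evaluation trace:
throw(2) @ H1 caught ⇒ 13
H2 returns [13]
= [13]

Answer: 1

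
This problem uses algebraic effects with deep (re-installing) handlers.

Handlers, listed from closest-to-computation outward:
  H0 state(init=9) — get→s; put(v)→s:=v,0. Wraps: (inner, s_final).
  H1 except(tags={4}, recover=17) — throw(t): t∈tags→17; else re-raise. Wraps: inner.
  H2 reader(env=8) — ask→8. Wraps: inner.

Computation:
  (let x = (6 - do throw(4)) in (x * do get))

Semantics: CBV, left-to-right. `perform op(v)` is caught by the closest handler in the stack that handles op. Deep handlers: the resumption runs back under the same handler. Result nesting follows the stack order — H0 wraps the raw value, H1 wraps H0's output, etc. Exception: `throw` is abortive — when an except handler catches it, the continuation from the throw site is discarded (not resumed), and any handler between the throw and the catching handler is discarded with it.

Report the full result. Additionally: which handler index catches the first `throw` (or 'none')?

Answer: 17 ; first throw caught by: H1

Evaluation trace:
throw(4) @ H1 caught ⇒ 17
H2 returns 17
= 17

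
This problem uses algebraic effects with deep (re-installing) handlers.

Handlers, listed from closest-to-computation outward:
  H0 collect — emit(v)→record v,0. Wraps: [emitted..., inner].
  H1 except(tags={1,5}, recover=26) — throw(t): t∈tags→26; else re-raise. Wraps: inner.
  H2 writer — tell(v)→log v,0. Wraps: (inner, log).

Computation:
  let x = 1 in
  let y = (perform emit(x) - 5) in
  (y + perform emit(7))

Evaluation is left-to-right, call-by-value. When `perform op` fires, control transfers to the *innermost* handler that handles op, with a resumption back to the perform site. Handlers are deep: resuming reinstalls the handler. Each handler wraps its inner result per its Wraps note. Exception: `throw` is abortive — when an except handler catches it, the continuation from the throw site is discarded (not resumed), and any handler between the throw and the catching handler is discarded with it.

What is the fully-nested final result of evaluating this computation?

Answer: ([1, 7, -5], ())

Step-by-step:
emit(1) @ H0 ⇒ out+=1
emit(7) @ H0 ⇒ out+=7
H0 returns [1, 7, -5]
H1 returns [1, 7, -5]
H2 returns ([1, 7, -5], ())
= ([1, 7, -5], ())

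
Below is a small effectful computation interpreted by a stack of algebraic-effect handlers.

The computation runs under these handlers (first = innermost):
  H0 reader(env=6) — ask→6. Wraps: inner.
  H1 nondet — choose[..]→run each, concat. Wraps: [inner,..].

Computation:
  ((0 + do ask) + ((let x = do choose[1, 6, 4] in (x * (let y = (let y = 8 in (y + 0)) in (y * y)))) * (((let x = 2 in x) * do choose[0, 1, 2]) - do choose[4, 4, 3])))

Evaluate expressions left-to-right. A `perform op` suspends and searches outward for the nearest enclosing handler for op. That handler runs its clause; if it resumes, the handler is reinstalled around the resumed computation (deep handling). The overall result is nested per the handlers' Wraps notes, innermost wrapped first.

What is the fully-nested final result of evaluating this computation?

Working:
ask @ H0 ⇒ 6
choose[1, 6, 4] @ H1
  branch[0] choose=1:
    choose[0, 1, 2] @ H1
      branch[0] choose=0:
        choose[4, 4, 3] @ H1
          branch[0] choose=4:
            H0 returns -250
            H1 returns [-250]
          branch[1] choose=4:
            H0 returns -250
            H1 returns [-250]
          branch[2] choose=3:
            H0 returns -186
            H1 returns [-186]
      branch[1] choose=1:
        choose[4, 4, 3] @ H1
          branch[0] choose=4:
            H0 returns -122
            H1 returns [-122]
          branch[1] choose=4:
            H0 returns -122
            H1 returns [-122]
          branch[2] choose=3:
            H0 returns -58
            H1 returns [-58]
      branch[2] choose=2:
        choose[4, 4, 3] @ H1
          branch[0] choose=4:
            H0 returns 6
            H1 returns [6]
          branch[1] choose=4:
            H0 returns 6
            H1 returns [6]
          branch[2] choose=3:
            H0 returns 70
            H1 returns [70]
  branch[1] choose=6:
    choose[0, 1, 2] @ H1
      branch[0] choose=0:
        choose[4, 4, 3] @ H1
          branch[0] choose=4:
            H0 returns -1530
            H1 returns [-1530]
          branch[1] choose=4:
            H0 returns -1530
            H1 returns [-1530]
          branch[2] choose=3:
            H0 returns -1146
            H1 returns [-1146]
      branch[1] choose=1:
        choose[4, 4, 3] @ H1
          branch[0] choose=4:
            H0 returns -762
            H1 returns [-762]
          branch[1] choose=4:
            H0 returns -762
            H1 returns [-762]
          branch[2] choose=3:
            H0 returns -378
            H1 returns [-378]
      branch[2] choose=2:
        choose[4, 4, 3] @ H1
          branch[0] choose=4:
            H0 returns 6
            H1 returns [6]
          branch[1] choose=4:
            H0 returns 6
            H1 returns [6]
          branch[2] choose=3:
            H0 returns 390
            H1 returns [390]
  branch[2] choose=4:
    choose[0, 1, 2] @ H1
      branch[0] choose=0:
        choose[4, 4, 3] @ H1
          branch[0] choose=4:
            H0 returns -1018
            H1 returns [-1018]
          branch[1] choose=4:
            H0 returns -1018
            H1 returns [-1018]
          branch[2] choose=3:
            H0 returns -762
            H1 returns [-762]
      branch[1] choose=1:
        choose[4, 4, 3] @ H1
          branch[0] choose=4:
            H0 returns -506
            H1 returns [-506]
          branch[1] choose=4:
            H0 returns -506
            H1 returns [-506]
          branch[2] choose=3:
            H0 returns -250
            H1 returns [-250]
      branch[2] choose=2:
        choose[4, 4, 3] @ H1
          branch[0] choose=4:
            H0 returns 6
            H1 returns [6]
          branch[1] choose=4:
            H0 returns 6
            H1 returns [6]
          branch[2] choose=3:
            H0 returns 262
            H1 returns [262]
= [-250, -250, -186, -122, -122, -58, 6, 6, 70, -1530, -1530, -1146, -762, -762, -378, 6, 6, 390, -1018, -1018, -762, -506, -506, -250, 6, 6, 262]

Answer: [-250, -250, -186, -122, -122, -58, 6, 6, 70, -1530, -1530, -1146, -762, -762, -378, 6, 6, 390, -1018, -1018, -762, -506, -506, -250, 6, 6, 262]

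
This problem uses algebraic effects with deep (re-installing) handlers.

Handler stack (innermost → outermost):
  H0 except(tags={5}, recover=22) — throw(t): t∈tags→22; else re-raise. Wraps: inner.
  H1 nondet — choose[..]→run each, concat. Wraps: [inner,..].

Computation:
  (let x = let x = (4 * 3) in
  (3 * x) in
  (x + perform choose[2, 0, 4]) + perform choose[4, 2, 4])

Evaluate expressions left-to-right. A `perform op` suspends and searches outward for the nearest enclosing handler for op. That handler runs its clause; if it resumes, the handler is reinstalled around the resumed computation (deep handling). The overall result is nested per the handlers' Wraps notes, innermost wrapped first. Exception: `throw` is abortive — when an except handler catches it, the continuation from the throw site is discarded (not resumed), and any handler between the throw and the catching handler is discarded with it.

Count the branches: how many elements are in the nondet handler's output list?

Answer: 9

Working:
choose[2, 0, 4] @ H1
  branch[0] choose=2:
    choose[4, 2, 4] @ H1
      branch[0] choose=4:
        H0 returns 42
        H1 returns [42]
      branch[1] choose=2:
        H0 returns 40
        H1 returns [40]
      branch[2] choose=4:
        H0 returns 42
        H1 returns [42]
  branch[1] choose=0:
    choose[4, 2, 4] @ H1
      branch[0] choose=4:
        H0 returns 40
        H1 returns [40]
      branch[1] choose=2:
        H0 returns 38
        H1 returns [38]
      branch[2] choose=4:
        H0 returns 40
        H1 returns [40]
  branch[2] choose=4:
    choose[4, 2, 4] @ H1
      branch[0] choose=4:
        H0 returns 44
        H1 returns [44]
      branch[1] choose=2:
        H0 returns 42
        H1 returns [42]
      branch[2] choose=4:
        H0 returns 44
        H1 returns [44]
= [42, 40, 42, 40, 38, 40, 44, 42, 44]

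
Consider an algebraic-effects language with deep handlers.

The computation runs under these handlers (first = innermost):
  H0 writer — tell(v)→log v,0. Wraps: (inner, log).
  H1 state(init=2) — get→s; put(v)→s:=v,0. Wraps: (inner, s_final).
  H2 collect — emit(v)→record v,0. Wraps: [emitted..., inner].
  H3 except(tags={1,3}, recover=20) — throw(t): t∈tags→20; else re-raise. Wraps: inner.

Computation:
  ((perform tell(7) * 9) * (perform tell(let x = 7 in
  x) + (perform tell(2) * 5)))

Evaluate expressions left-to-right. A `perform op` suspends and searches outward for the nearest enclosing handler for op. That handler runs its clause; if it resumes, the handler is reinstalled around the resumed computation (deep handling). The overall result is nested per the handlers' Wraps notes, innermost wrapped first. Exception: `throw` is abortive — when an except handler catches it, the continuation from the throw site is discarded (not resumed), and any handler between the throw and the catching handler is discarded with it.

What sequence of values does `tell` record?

Working:
tell(7) @ H0 ⇒ log+=7
tell(7) @ H0 ⇒ log+=7
tell(2) @ H0 ⇒ log+=2
H0 returns (0, (7, 7, 2))
H1 returns ((0, (7, 7, 2)), 2)
H2 returns [((0, (7, 7, 2)), 2)]
H3 returns [((0, (7, 7, 2)), 2)]
= [((0, (7, 7, 2)), 2)]

Answer: (7, 7, 2)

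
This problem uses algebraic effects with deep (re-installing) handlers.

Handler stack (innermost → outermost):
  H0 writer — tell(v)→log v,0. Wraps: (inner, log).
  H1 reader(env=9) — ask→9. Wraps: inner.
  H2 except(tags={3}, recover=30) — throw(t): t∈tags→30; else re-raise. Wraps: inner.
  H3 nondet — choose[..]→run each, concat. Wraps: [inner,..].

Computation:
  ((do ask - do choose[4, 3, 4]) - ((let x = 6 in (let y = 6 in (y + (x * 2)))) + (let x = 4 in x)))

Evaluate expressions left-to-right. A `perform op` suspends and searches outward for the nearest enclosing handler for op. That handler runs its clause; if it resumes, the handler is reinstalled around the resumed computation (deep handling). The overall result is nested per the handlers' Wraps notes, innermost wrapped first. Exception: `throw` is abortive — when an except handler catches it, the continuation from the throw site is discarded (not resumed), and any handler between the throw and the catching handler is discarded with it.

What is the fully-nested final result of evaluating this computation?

Answer: [(-17, ()), (-16, ()), (-17, ())]

Working:
ask @ H1 ⇒ 9
choose[4, 3, 4] @ H3
  branch[0] choose=4:
    H0 returns (-17, ())
    H1 returns (-17, ())
    H2 returns (-17, ())
    H3 returns [(-17, ())]
  branch[1] choose=3:
    H0 returns (-16, ())
    H1 returns (-16, ())
    H2 returns (-16, ())
    H3 returns [(-16, ())]
  branch[2] choose=4:
    H0 returns (-17, ())
    H1 returns (-17, ())
    H2 returns (-17, ())
    H3 returns [(-17, ())]
= [(-17, ()), (-16, ()), (-17, ())]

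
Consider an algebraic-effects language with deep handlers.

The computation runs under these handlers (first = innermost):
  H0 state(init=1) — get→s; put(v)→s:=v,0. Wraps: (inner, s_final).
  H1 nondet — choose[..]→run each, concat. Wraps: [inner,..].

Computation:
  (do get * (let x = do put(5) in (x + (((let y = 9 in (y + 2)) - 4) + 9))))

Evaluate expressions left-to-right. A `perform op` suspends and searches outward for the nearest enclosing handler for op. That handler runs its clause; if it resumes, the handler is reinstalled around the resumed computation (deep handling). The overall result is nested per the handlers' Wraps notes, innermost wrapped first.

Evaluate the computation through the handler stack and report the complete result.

Working:
get @ H0 ⇒ 1
put(5) @ H0 ⇒ s:=5
H0 returns (16, 5)
H1 returns [(16, 5)]
= [(16, 5)]

Answer: [(16, 5)]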